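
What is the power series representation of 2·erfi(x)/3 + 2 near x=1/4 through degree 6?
2·erfi(1/4)/3 + 2 + 4·e^(1/16)·(x - 1/4)/(3·√(π)) + e^(1/16)·(x - 1/4)^2/(3·√(π)) + e^(1/16)·(x - 1/4)^3/(2·√(π)) + 25·e^(1/16)·(x - 1/4)^4/(144·√(π)) + 241·e^(1/16)·(x - 1/4)^5/(1440·√(π)) + 347·e^(1/16)·(x - 1/4)^6/(5760·√(π))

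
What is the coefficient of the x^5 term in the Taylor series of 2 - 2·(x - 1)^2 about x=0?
Expand to order 5: 2 - 2·(x - 1)^2 = -2·x^2 + 4·x + O(x^6).
The coefficient of x^5 is 0.

Final answer: 0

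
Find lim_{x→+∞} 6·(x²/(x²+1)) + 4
Evaluate the dominant behaviour as x → +∞; each term tends to a finite value or vanishes.
Limit = 10.

Final answer: 10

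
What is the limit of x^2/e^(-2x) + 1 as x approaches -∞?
The quotient is an ∞/∞ indeterminate form as x → -∞.
Compare growth rates of the dominant terms (exponentials ≫ polynomials ≫ logarithms), or apply L'Hôpital's rule; the quotient → 0.
Adding the constant: 0 + 1 = 1. Limit = 1.

Final answer: 1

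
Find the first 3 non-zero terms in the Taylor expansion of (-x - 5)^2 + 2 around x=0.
x^2 + 10·x + 27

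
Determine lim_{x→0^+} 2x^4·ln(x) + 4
The product is a 0·∞ indeterminate form at x → 0⁺.
Rewrite the product as 2·ln(x) / x^(-4) and apply L'Hôpital, or use the standard hierarchy x^(-4) ≫ |ln x| as x → 0⁺.
The indeterminate product → 0, so the limit = 4.

Final answer: 4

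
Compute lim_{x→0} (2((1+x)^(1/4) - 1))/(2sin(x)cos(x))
Both numerator and denominator → 0 as x → 0; this is a 0/0 indeterminate form.
Expand each to leading order near x = 0: numerator ~ x/2, denominator ~ 2·x.
The limit of the ratio is 1/4.

Final answer: 1/4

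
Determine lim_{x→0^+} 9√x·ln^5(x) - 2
The product is a 0·∞ indeterminate form at x → 0⁺.
Rewrite the product as 9·ln^5(x) / x^(-1/2) and apply L'Hôpital, or use the standard hierarchy x^(-1/2) ≫ |ln x|^5 as x → 0⁺.
The indeterminate product → 0, so the limit = -2.

Final answer: -2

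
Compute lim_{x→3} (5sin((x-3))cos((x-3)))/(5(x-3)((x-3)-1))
Both numerator and denominator → 0 as x → 3; this is a 0/0 indeterminate form.
Expand each to leading order near x = 3: numerator ~ 5·(x - 3), denominator ~ -5·(x - 3).
The limit of the ratio is -1.

Final answer: -1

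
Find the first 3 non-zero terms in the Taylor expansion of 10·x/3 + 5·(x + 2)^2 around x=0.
5·x^2 + 70·x/3 + 20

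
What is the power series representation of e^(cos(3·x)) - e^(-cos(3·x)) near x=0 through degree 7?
x^6·(-2511·e/80 - 81·e^(-1)/80) + x^4·(-27·e^(-1)/4 + 27·e/2) + x^2·(-9·e/2 - 9·e^(-1)/2) - e^(-1) + e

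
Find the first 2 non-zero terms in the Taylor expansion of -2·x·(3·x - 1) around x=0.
-6·x^2 + 2·x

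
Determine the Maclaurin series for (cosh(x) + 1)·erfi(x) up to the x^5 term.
49·x^5/(60·√(π)) + 7·x^3/(3·√(π)) + 4·x/√(π)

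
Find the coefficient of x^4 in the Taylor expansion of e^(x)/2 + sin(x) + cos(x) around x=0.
Expand to order 4: e^(x)/2 + sin(x) + cos(x) = x^4/16 - x^3/12 - x^2/4 + 3·x/2 + 3/2 + O(x^5).
The coefficient of x^4 is 1/16.

Final answer: 1/16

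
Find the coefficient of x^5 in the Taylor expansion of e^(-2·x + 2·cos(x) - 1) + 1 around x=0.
Expand to order 5: e^(-2·x + 2·cos(x) - 1) + 1 = -e·x^5/10 - 3·e·x^4/4 + 2·e·x^3/3 + e·x^2 - 2·e·x + 1 + e + O(x^6).
The coefficient of x^5 is -e/10.

Final answer: -e/10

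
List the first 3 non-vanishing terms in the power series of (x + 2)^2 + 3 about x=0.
x^2 + 4·x + 7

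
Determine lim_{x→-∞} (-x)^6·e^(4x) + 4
The product is a 0·∞ indeterminate form at x → -∞.
Rewrite the product as (-x)^6 / e^(-4x) (an ∞/∞ form) and apply L'Hôpital, or use the standard hierarchy e^(4|x|) ≫ |(-x)^6| as x → -∞.
The indeterminate product → 0, so the limit = 4.

Final answer: 4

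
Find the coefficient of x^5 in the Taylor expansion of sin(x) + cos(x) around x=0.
Expand to order 5: sin(x) + cos(x) = x^5/120 + x^4/24 - x^3/6 - x^2/2 + x + 1 + O(x^6).
The coefficient of x^5 is 1/120.

Final answer: 1/120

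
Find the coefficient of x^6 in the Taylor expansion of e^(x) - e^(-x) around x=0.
Expand to order 6: e^(x) - e^(-x) = x^5/60 + x^3/3 + 2·x + O(x^7).
The coefficient of x^6 is 0.

Final answer: 0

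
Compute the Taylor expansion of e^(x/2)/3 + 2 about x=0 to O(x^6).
x^5/11520 + x^4/1152 + x^3/144 + x^2/24 + x/6 + 7/3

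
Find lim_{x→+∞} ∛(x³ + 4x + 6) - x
This is an ∞ − ∞ indeterminate form.
Multiply by (A² + AB + B²)/(A² + AB + B²) where A = ∛(x³+4x + 6), B = x to use A³ − B³ = (A−B)(A²+AB+B²); the x³ terms cancel, leaving (4x + 6)/(A²+AB+B²) with denominator ~ 3x², so the limit is 0.
Limit = 0.

Final answer: 0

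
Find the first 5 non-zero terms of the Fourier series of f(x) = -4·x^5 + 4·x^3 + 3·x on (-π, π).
(-1002 - 8·π^4 + 168·π^2)·sin(x) + (-24·π^2 + 33 + 4·π^4)·sin(2·x) + (-8·π^4/3 - 302/81 + 232·π^2/27)·sin(3·x) + (-9·π^2/2 + 3/16 + 2·π^4)·sin(4·x) + (-8·π^4/5 + 318/625 + 72·π^2/25)·sin(5·x)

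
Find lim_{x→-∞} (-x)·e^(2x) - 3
The product is a 0·∞ indeterminate form at x → -∞.
Rewrite the product as (-x) / e^(-2x) (an ∞/∞ form) and apply L'Hôpital, or use the standard hierarchy e^(2|x|) ≫ |(-x)| as x → -∞.
The indeterminate product → 0, so the limit = -3.

Final answer: -3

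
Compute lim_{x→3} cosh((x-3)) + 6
Direct substitution at x = 3 gives 7.

Final answer: 7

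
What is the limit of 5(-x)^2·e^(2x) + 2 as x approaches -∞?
The product is a 0·∞ indeterminate form at x → -∞.
Rewrite the product as 5(-x)^2 / e^(-2x) (an ∞/∞ form) and apply L'Hôpital, or use the standard hierarchy e^(2|x|) ≫ |(-x)^2| as x → -∞.
The indeterminate product → 0, so the limit = 2.

Final answer: 2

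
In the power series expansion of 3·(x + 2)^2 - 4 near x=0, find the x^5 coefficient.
Expand to order 5: 3·(x + 2)^2 - 4 = 3·x^2 + 12·x + 8 + O(x^6).
The coefficient of x^5 is 0.

Final answer: 0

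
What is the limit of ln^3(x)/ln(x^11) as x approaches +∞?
This is an ∞/∞ indeterminate form as x → +∞.
Write ln(x^11) = 11·ln(x), reducing the quotient to ln^2(x)/11 → ∞.
Limit = ∞.

Final answer: ∞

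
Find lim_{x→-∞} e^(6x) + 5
Evaluate the dominant behaviour as x → -∞; each term tends to a finite value or vanishes.
Limit = 5.

Final answer: 5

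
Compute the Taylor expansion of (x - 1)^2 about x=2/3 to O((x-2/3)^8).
1/9 - 2·(x - 2/3)/3 + (x - 2/3)^2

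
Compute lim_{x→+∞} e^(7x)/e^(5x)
This is an ∞/∞ indeterminate form as x → +∞.
Rewrite e^(7x)/e^(5x) = e^((7−5)x) = e^(2x); the exponent coefficient is 2 > 0 so e^(2x) → ∞.
Limit = ∞.

Final answer: ∞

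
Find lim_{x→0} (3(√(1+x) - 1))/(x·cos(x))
Both numerator and denominator → 0 as x → 0; this is a 0/0 indeterminate form.
Expand each to leading order near x = 0: numerator ~ 3·x/2, denominator ~ x.
The limit of the ratio is 3/2.

Final answer: 3/2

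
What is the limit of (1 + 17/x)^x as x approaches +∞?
As x → +∞: this is the defining limit (1 + 17/x)^x → e^17.
Limit = e^(17).

Final answer: e^(17)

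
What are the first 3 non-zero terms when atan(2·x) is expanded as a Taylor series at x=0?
32·x^5/5 - 8·x^3/3 + 2·x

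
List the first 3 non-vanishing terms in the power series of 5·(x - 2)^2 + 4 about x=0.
5·x^2 - 20·x + 24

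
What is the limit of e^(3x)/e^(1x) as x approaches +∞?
This is an ∞/∞ indeterminate form as x → +∞.
Rewrite e^(3x)/e^(1x) = e^((3−1)x) = e^(2x); the exponent coefficient is 2 > 0 so e^(2x) → ∞.
Limit = ∞.

Final answer: ∞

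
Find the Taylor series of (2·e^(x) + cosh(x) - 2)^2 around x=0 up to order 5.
23·x^5/15 + 23·x^4/6 + 20·x^3/3 + 7·x^2 + 4·x + 1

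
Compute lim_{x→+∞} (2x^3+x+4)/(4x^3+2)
This is an ∞/∞ indeterminate form as x → +∞.
Divide numerator and denominator by x^3 and let the lower-order terms vanish; the leading terms give 2/4 = 1/2.
Limit = 1/2.

Final answer: 1/2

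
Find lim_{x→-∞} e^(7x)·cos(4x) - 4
Evaluate the dominant behaviour as x → -∞; each term tends to a finite value or vanishes.
Limit = -4.

Final answer: -4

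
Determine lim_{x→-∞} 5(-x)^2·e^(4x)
This is a 0·∞ indeterminate form at x → -∞.
Rewrite the product as 5(-x)^2 / e^(-4x) (an ∞/∞ form) and apply L'Hôpital, or use the standard hierarchy e^(4|x|) ≫ |(-x)^2| as x → -∞.
The indeterminate product → 0, so the limit = 0.

Final answer: 0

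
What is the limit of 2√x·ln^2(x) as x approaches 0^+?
This is a 0·∞ indeterminate form at x → 0⁺.
Rewrite the product as 2·ln^2(x) / x^(-1/2) and apply L'Hôpital, or use the standard hierarchy x^(-1/2) ≫ |ln x|^2 as x → 0⁺.
The indeterminate product → 0, so the limit = 0.

Final answer: 0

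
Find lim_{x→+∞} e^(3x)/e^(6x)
This is an ∞/∞ indeterminate form as x → +∞.
Rewrite e^(3x)/e^(6x) = e^((3−6)x) = e^(-3x); the exponent coefficient is -3 < 0 so e^(-3x) → 0.
Limit = 0.

Final answer: 0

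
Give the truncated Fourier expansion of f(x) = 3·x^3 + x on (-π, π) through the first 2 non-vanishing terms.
(-34 + 6·π^2)·sin(x) + (7/2 - 3·π^2)·sin(2·x)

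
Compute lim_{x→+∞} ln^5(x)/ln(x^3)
This is an ∞/∞ indeterminate form as x → +∞.
Write ln(x^3) = 3·ln(x), reducing the quotient to ln^4(x)/3 → ∞.
Limit = ∞.

Final answer: ∞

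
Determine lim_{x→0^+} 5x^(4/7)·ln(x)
This is a 0·∞ indeterminate form at x → 0⁺.
Rewrite the product as 5·ln(x) / x^(-4/7) and apply L'Hôpital, or use the standard hierarchy x^(-4/7) ≫ |ln x| as x → 0⁺.
The indeterminate product → 0, so the limit = 0.

Final answer: 0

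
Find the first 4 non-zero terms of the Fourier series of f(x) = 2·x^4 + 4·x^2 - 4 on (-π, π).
(80 - 16·π^2)·cos(x) + (-2 + 4·π^2)·cos(2·x) + (-16·π^2/9 - 16/27)·cos(3·x) - 4 + 4·π^2/3 + 2·π^4/5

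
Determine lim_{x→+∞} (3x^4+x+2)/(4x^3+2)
This is an ∞/∞ indeterminate form as x → +∞.
Divide numerator and denominator by x^4 and let the lower-order terms vanish; the numerator's degree 4 exceeds the denominator's degree 3, so the quotient diverges.
Limit = ∞.

Final answer: ∞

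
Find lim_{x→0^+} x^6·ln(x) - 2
The product is a 0·∞ indeterminate form at x → 0⁺.
Rewrite the product as ln(x) / x^(-6) and apply L'Hôpital, or use the standard hierarchy x^(-6) ≫ |ln x| as x → 0⁺.
The indeterminate product → 0, so the limit = -2.

Final answer: -2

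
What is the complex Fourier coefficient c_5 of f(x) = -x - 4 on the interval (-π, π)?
Compute the real Fourier coefficients first: a_5 = 0, b_5 = -2/5.
Then c_5 = (a_5 − i·b_5)/2 = i/5.

Final answer: i/5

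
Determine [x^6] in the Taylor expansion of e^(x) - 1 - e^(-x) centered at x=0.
Expand to order 6: e^(x) - 1 - e^(-x) = x^5/60 + x^3/3 + 2·x - 1 + O(x^7).
The coefficient of x^6 is 0.

Final answer: 0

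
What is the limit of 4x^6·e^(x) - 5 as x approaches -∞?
The product is a 0·∞ indeterminate form at x → -∞.
Rewrite the product as 4x^6 / e^(-x) (an ∞/∞ form) and apply L'Hôpital, or use the standard hierarchy e^(|x|) ≫ |x^6| as x → -∞.
The indeterminate product → 0, so the limit = -5.

Final answer: -5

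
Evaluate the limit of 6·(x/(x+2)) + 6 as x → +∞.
Evaluate the dominant behaviour as x → +∞; each term tends to a finite value or vanishes.
Limit = 12.

Final answer: 12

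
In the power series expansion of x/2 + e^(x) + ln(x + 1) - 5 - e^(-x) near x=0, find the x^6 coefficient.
Expand to order 6: x/2 + e^(x) + ln(x + 1) - 5 - e^(-x) = -x^6/6 + 13·x^5/60 - x^4/4 + 2·x^3/3 - x^2/2 + 7·x/2 - 5 + O(x^7).
The coefficient of x^6 is -1/6.

Final answer: -1/6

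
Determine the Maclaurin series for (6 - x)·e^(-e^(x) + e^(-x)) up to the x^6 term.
281·x^6/60 - 211·x^5/30 + 29·x^4/3 - 12·x^3 + 14·x^2 - 13·x + 6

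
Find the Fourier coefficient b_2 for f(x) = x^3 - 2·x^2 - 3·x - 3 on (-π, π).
b_2 = (1/π) ∫_{-π}^{π} f(x)·sin(2x) dx.
Evaluate the integral (use parity and integration by parts as needed): b_2 = 9/2 - π^2.

Final answer: 9/2 - π^2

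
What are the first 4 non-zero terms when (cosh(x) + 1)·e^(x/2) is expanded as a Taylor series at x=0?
7·x^3/24 + 3·x^2/4 + x + 2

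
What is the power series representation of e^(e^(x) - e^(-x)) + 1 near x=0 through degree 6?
28·x^6/45 + 19·x^5/20 + 4·x^4/3 + 5·x^3/3 + 2·x^2 + 2·x + 2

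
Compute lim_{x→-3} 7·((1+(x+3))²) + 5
Direct substitution at x = -3 gives 12.

Final answer: 12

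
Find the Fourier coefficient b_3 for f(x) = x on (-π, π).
b_3 = (1/π) ∫_{-π}^{π} f(x)·sin(3x) dx.
Evaluate the integral (use parity and integration by parts as needed): b_3 = 2/3.

Final answer: 2/3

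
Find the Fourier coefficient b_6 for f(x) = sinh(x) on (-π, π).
b_6 = (1/π) ∫_{-π}^{π} f(x)·sin(6x) dx.
Evaluate the integral (use parity and integration by parts as needed): b_6 = -12·sinh(π)/(37·π).

Final answer: -12·sinh(π)/(37·π)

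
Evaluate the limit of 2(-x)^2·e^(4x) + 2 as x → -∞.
The product is a 0·∞ indeterminate form at x → -∞.
Rewrite the product as 2(-x)^2 / e^(-4x) (an ∞/∞ form) and apply L'Hôpital, or use the standard hierarchy e^(4|x|) ≫ |(-x)^2| as x → -∞.
The indeterminate product → 0, so the limit = 2.

Final answer: 2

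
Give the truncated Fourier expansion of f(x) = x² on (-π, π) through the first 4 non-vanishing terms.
-4·cos(x) + cos(2·x) - 4·cos(3·x)/9 + π^2/3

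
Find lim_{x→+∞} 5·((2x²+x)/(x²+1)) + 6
Evaluate the dominant behaviour as x → +∞; each term tends to a finite value or vanishes.
Limit = 16.

Final answer: 16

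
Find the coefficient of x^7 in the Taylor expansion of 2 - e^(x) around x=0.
Expand to order 7: 2 - e^(x) = -x^7/5040 - x^6/720 - x^5/120 - x^4/24 - x^3/6 - x^2/2 - x + 1 + O(x^8).
The coefficient of x^7 is -1/5040.

Final answer: -1/5040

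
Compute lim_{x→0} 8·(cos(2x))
Direct substitution at x = 0 gives 8.

Final answer: 8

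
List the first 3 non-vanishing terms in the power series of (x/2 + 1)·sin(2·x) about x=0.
-4·x^3/3 + x^2 + 2·x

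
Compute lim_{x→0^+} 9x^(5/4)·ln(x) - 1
The product is a 0·∞ indeterminate form at x → 0⁺.
Rewrite the product as 9·ln(x) / x^(-5/4) and apply L'Hôpital, or use the standard hierarchy x^(-5/4) ≫ |ln x| as x → 0⁺.
The indeterminate product → 0, so the limit = -1.

Final answer: -1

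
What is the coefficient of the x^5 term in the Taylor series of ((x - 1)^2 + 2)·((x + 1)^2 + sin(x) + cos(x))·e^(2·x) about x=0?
Expand to order 5: ((x - 1)^2 + 2)·((x + 1)^2 + sin(x) + cos(x))·e^(2·x) = 151·x^5/24 + 77·x^4/8 + 29·x^3/2 + 39·x^2/2 + 17·x + 6 + O(x^6).
The coefficient of x^5 is 151/24.

Final answer: 151/24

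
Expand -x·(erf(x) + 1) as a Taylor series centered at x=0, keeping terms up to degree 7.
-x^6/(5·√(π)) + 2·x^4/(3·√(π)) - 2·x^2/√(π) - x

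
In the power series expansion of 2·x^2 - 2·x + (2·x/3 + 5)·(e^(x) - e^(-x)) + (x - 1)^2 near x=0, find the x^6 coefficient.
Expand to order 6: 2·x^2 - 2·x + (2·x/3 + 5)·(e^(x) - e^(-x)) + (x - 1)^2 = x^6/90 + x^5/12 + 2·x^4/9 + 5·x^3/3 + 13·x^2/3 + 6·x + 1 + O(x^7).
The coefficient of x^6 is 1/90.

Final answer: 1/90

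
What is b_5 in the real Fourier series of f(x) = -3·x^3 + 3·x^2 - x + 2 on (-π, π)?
b_5 = (1/π) ∫_{-π}^{π} f(x)·sin(5x) dx.
Evaluate the integral (use parity and integration by parts as needed): b_5 = -6·π^2/5 - 14/125.

Final answer: -6·π^2/5 - 14/125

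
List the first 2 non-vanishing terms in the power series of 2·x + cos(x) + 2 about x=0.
2·x + 3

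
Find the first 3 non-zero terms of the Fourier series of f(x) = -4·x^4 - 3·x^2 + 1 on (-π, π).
(-180 + 32·π^2)·cos(x) + (9 - 8·π^2)·cos(2·x) - 4·π^4/5 - π^2 + 1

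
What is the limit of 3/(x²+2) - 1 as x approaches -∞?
Evaluate the dominant behaviour as x → -∞; each term tends to a finite value or vanishes.
Limit = -1.

Final answer: -1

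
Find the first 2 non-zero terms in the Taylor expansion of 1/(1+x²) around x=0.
1 - x^2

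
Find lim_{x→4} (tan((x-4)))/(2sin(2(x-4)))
Both numerator and denominator → 0 as x → 4; this is a 0/0 indeterminate form.
Expand each to leading order near x = 4: numerator ~ (x - 4), denominator ~ 4·(x - 4).
The limit of the ratio is 1/4.

Final answer: 1/4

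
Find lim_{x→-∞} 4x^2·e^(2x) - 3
The product is a 0·∞ indeterminate form at x → -∞.
Rewrite the product as 4x^2 / e^(-2x) (an ∞/∞ form) and apply L'Hôpital, or use the standard hierarchy e^(2|x|) ≫ |x^2| as x → -∞.
The indeterminate product → 0, so the limit = -3.

Final answer: -3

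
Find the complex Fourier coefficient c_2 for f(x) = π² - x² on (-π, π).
Compute the real Fourier coefficients first: a_2 = -1, b_2 = 0.
Then c_2 = (a_2 − i·b_2)/2 = -1/2.

Final answer: -1/2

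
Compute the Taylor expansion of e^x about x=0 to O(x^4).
x^3/6 + x^2/2 + x + 1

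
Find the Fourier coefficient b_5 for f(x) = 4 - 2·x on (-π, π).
b_5 = (1/π) ∫_{-π}^{π} f(x)·sin(5x) dx.
Evaluate the integral (use parity and integration by parts as needed): b_5 = -4/5.

Final answer: -4/5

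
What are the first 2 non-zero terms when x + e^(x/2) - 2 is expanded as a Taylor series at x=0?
3·x/2 - 1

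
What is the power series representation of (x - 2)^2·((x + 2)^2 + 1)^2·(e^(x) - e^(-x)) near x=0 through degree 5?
-38·x^5/3 - 44·x^4 - 86·x^3/3 + 120·x^2 + 200·x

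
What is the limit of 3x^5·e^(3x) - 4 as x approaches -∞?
The product is a 0·∞ indeterminate form at x → -∞.
Rewrite the product as 3x^5 / e^(-3x) (an ∞/∞ form) and apply L'Hôpital, or use the standard hierarchy e^(3|x|) ≫ |x^5| as x → -∞.
The indeterminate product → 0, so the limit = -4.

Final answer: -4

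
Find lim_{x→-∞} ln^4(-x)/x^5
This is an ∞/∞ indeterminate form as x → -∞.
Compare growth rates of the dominant terms (exponentials ≫ polynomials ≫ logarithms), or apply L'Hôpital's rule; the quotient → 0.
Limit = 0.

Final answer: 0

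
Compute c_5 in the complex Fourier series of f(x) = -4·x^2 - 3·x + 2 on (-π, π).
Compute the real Fourier coefficients first: a_5 = 16/25, b_5 = -6/5.
Then c_5 = (a_5 − i·b_5)/2 = 8/25 + 3·i/5.

Final answer: 8/25 + 3·i/5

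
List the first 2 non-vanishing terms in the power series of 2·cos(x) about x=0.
2 - x^2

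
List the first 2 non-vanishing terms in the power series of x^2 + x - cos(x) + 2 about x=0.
x + 1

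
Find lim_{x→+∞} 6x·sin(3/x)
As x → +∞: let u = 3/x → 0⁺; then 6·x·sin(3/x) = 6·3·sin(u)/u → 6·3·1 = 18.
Limit = 18.

Final answer: 18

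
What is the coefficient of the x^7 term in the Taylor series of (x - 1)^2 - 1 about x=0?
Expand to order 7: (x - 1)^2 - 1 = x^2 - 2·x + O(x^8).
The coefficient of x^7 is 0.

Final answer: 0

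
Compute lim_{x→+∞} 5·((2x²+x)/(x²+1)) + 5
Evaluate the dominant behaviour as x → +∞; each term tends to a finite value or vanishes.
Limit = 15.

Final answer: 15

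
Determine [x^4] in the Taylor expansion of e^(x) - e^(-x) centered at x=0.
Expand to order 4: e^(x) - e^(-x) = x^3/3 + 2·x + O(x^5).
The coefficient of x^4 is 0.

Final answer: 0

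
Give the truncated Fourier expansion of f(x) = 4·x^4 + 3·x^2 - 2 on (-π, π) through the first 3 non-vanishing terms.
(180 - 32·π^2)·cos(x) + (-9 + 8·π^2)·cos(2·x) - 2 + π^2 + 4·π^4/5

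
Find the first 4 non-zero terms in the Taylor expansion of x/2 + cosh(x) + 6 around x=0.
x^4/24 + x^2/2 + x/2 + 7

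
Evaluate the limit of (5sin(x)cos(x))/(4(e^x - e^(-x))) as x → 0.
Both numerator and denominator → 0 as x → 0; this is a 0/0 indeterminate form.
Expand each to leading order near x = 0: numerator ~ 5·x, denominator ~ 8·x.
The limit of the ratio is 5/8.

Final answer: 5/8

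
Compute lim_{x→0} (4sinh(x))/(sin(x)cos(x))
Both numerator and denominator → 0 as x → 0; this is a 0/0 indeterminate form.
Expand each to leading order near x = 0: numerator ~ 4·x, denominator ~ x.
The limit of the ratio is 4.

Final answer: 4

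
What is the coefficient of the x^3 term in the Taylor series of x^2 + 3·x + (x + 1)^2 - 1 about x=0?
Expand to order 3: x^2 + 3·x + (x + 1)^2 - 1 = 2·x^2 + 5·x + O(x^4).
The coefficient of x^3 is 0.

Final answer: 0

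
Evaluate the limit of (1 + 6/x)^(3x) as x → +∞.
As x → +∞: write (1 + 6/x)^(3x) = ((1 + 6/x)^x)^3 → (e^6)^3 = e^18.
Limit = e^(18).

Final answer: e^(18)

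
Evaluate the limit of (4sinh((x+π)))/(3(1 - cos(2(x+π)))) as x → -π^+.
Both numerator and denominator → 0 as x → -π^+; this is a 0/0 indeterminate form.
Expand each to leading order near x = -π: numerator ~ 4·(x + π), denominator ~ 6·(x + π)^2.
The limit of the ratio is ∞.

Final answer: ∞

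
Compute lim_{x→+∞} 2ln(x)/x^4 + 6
The quotient is an ∞/∞ indeterminate form as x → +∞.
The polynomial denominator x^4 dominates the logarithmic numerator (any positive power of x ≫ ln(x) as x → ∞), so the quotient → 0.
Adding the constant: 0 + 6 = 6. Limit = 6.

Final answer: 6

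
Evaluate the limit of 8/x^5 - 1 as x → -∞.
Evaluate the dominant behaviour as x → -∞; each term tends to a finite value or vanishes.
Limit = -1.

Final answer: -1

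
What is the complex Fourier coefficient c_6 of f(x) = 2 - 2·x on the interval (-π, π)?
Compute the real Fourier coefficients first: a_6 = 0, b_6 = 2/3.
Then c_6 = (a_6 − i·b_6)/2 = -i/3.

Final answer: -i/3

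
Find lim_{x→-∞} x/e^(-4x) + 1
The quotient is an ∞/∞ indeterminate form as x → -∞.
Compare growth rates of the dominant terms (exponentials ≫ polynomials ≫ logarithms), or apply L'Hôpital's rule; the quotient → 0.
Adding the constant: 0 + 1 = 1. Limit = 1.

Final answer: 1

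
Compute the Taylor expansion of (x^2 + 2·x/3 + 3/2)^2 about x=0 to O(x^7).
x^4 + 4·x^3/3 + 31·x^2/9 + 2·x + 9/4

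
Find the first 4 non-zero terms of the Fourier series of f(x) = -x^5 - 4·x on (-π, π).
(-248 - 2·π^4 + 40·π^2)·sin(x) + (-5·π^2 + 23/2 + π^4)·sin(2·x) + (-2·π^4/3 - 296/81 + 40·π^2/27)·sin(3·x) + (-5·π^2/8 + 143/64 + π^4/2)·sin(4·x)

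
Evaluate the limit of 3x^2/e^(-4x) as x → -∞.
This is an ∞/∞ indeterminate form as x → -∞.
Compare growth rates of the dominant terms (exponentials ≫ polynomials ≫ logarithms), or apply L'Hôpital's rule; the quotient → 0.
Limit = 0.

Final answer: 0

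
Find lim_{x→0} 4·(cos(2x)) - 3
Direct substitution at x = 0 gives 1.

Final answer: 1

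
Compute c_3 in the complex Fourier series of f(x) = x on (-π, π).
Compute the real Fourier coefficients first: a_3 = 0, b_3 = 2/3.
Then c_3 = (a_3 − i·b_3)/2 = -i/3.

Final answer: -i/3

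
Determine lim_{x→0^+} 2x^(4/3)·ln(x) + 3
The product is a 0·∞ indeterminate form at x → 0⁺.
Rewrite the product as 2·ln(x) / x^(-4/3) and apply L'Hôpital, or use the standard hierarchy x^(-4/3) ≫ |ln x| as x → 0⁺.
The indeterminate product → 0, so the limit = 3.

Final answer: 3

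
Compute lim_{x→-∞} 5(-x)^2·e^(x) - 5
The product is a 0·∞ indeterminate form at x → -∞.
Rewrite the product as 5(-x)^2 / e^(-x) (an ∞/∞ form) and apply L'Hôpital, or use the standard hierarchy e^(|x|) ≫ |(-x)^2| as x → -∞.
The indeterminate product → 0, so the limit = -5.

Final answer: -5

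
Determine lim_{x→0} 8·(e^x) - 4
Direct substitution at x = 0 gives 4.

Final answer: 4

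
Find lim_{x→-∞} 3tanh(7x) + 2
Evaluate the dominant behaviour as x → -∞; each term tends to a finite value or vanishes.
Limit = -1.

Final answer: -1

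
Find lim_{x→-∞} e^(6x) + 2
Evaluate the dominant behaviour as x → -∞; each term tends to a finite value or vanishes.
Limit = 2.

Final answer: 2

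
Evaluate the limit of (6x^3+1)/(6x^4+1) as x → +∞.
This is an ∞/∞ indeterminate form as x → +∞.
Divide numerator and denominator by x^4 and let the lower-order terms vanish; the numerator's degree 3 is below the denominator's degree 4, so the quotient → 0.
Limit = 0.

Final answer: 0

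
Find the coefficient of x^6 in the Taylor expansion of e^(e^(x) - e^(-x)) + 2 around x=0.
Expand to order 6: e^(e^(x) - e^(-x)) + 2 = 28·x^6/45 + 19·x^5/20 + 4·x^4/3 + 5·x^3/3 + 2·x^2 + 2·x + 3 + O(x^7).
The coefficient of x^6 is 28/45.

Final answer: 28/45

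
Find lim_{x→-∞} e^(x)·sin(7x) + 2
Evaluate the dominant behaviour as x → -∞; each term tends to a finite value or vanishes.
Limit = 2.

Final answer: 2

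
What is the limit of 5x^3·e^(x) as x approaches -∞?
This is a 0·∞ indeterminate form at x → -∞.
Rewrite the product as 5x^3 / e^(-x) (an ∞/∞ form) and apply L'Hôpital, or use the standard hierarchy e^(|x|) ≫ |x^3| as x → -∞.
The indeterminate product → 0, so the limit = 0.

Final answer: 0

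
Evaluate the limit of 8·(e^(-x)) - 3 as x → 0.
Direct substitution at x = 0 gives 5.

Final answer: 5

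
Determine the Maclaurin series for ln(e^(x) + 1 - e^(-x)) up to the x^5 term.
31·x^5/4 - 14·x^4/3 + 3·x^3 - 2·x^2 + 2·x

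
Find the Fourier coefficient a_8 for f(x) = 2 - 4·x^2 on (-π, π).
a_8 = (1/π) ∫_{-π}^{π} f(x)·cos(8x) dx.
Evaluate the integral (use parity and integration by parts as needed): a_8 = -1/4.

Final answer: -1/4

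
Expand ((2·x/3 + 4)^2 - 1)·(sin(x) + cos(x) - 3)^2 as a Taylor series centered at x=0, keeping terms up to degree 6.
421·x^6/360 + 191·x^5/108 - 151·x^4/36 + 83·x^3/9 + 229·x^2/9 - 116·x/3 + 60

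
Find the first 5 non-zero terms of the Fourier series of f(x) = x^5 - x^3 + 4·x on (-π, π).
(-42·π^2 + 2·π^4 + 260)·sin(x) + (-π^4 - 13 + 6·π^2)·sin(2·x) + (-58·π^2/27 + 332/81 + 2·π^4/3)·sin(3·x) + (-π^4/2 - 155/64 + 9·π^2/8)·sin(4·x) + (-18·π^2/25 + 1108/625 + 2·π^4/5)·sin(5·x)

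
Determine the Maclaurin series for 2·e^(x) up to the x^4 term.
x^4/12 + x^3/3 + x^2 + 2·x + 2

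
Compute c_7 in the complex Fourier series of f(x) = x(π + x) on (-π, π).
Compute the real Fourier coefficients first: a_7 = -4/49, b_7 = 2·π/7.
Then c_7 = (a_7 − i·b_7)/2 = -2/49 - i·π/7.

Final answer: -2/49 - i·π/7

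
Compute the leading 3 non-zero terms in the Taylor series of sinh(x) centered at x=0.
x^5/120 + x^3/6 + x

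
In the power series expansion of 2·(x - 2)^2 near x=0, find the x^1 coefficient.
Expand to order 1: 2·(x - 2)^2 = 8 - 8·x + O(x^2).
The coefficient of x^1 is -8.

Final answer: -8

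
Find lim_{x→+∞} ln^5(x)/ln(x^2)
This is an ∞/∞ indeterminate form as x → +∞.
Write ln(x^2) = 2·ln(x), reducing the quotient to ln^4(x)/2 → ∞.
Limit = ∞.

Final answer: ∞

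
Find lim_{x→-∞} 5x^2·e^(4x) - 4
The product is a 0·∞ indeterminate form at x → -∞.
Rewrite the product as 5x^2 / e^(-4x) (an ∞/∞ form) and apply L'Hôpital, or use the standard hierarchy e^(4|x|) ≫ |x^2| as x → -∞.
The indeterminate product → 0, so the limit = -4.

Final answer: -4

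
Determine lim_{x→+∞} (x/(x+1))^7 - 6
As x → +∞: x/(x+1) = 1/(1 + 1/x) → 1, and the 7th power of a limit-1 base also → 1; with the additive constant, 1 - 6 = -5.
Limit = -5.

Final answer: -5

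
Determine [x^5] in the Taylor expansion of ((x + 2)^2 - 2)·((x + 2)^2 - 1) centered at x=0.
Expand to order 5: ((x + 2)^2 - 2)·((x + 2)^2 - 1) = x^4 + 8·x^3 + 21·x^2 + 20·x + 6 + O(x^6).
The coefficient of x^5 is 0.

Final answer: 0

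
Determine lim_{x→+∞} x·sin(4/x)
As x → +∞: let u = 4/x → 0⁺; then x·sin(4/x) = 4·sin(u)/u → 4·1 = 4.
Limit = 4.

Final answer: 4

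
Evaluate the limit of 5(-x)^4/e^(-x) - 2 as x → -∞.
The quotient is an ∞/∞ indeterminate form as x → -∞.
Compare growth rates of the dominant terms (exponentials ≫ polynomials ≫ logarithms), or apply L'Hôpital's rule; the quotient → 0.
Adding the constant: 0 - 2 = -2. Limit = -2.

Final answer: -2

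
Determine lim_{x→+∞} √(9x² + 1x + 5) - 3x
As x → +∞: multiply by the conjugate to get (1x+5)/(√(9x²+1x+5)+3x); the denominator ~ 6x, so the limit is 1/6.
Limit = 1/6.

Final answer: 1/6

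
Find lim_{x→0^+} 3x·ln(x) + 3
The product is a 0·∞ indeterminate form at x → 0⁺.
Rewrite the product as 3·ln(x) / x^(-1) and apply L'Hôpital, or use the standard hierarchy x^(-1) ≫ |ln x| as x → 0⁺.
The indeterminate product → 0, so the limit = 3.

Final answer: 3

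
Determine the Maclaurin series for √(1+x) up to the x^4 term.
-5·x^4/128 + x^3/16 - x^2/8 + x/2 + 1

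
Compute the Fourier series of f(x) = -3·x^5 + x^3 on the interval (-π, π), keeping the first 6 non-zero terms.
(-732 - 6·π^4 + 122·π^2)·sin(x) + (-16·π^2 + 24 + 3·π^4)·sin(2·x) + (-2·π^4 - 92/27 + 46·π^2/9)·sin(3·x) + (-19·π^2/8 + 57/64 + 3·π^4/2)·sin(4·x) + (-6·π^4/5 - 204/625 + 34·π^2/25)·sin(5·x) + (-8·π^2/9 + 4/27 + π^4)·sin(6·x)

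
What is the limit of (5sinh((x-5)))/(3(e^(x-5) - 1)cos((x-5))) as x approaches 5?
Both numerator and denominator → 0 as x → 5; this is a 0/0 indeterminate form.
Expand each to leading order near x = 5: numerator ~ 5·(x - 5), denominator ~ 3·(x - 5).
The limit of the ratio is 5/3.

Final answer: 5/3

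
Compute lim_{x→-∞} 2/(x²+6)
Evaluate the dominant behaviour as x → -∞; each term tends to a finite value or vanishes.
Limit = 0.

Final answer: 0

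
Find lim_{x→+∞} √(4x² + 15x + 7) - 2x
As x → +∞: multiply by the conjugate to get (15x+7)/(√(4x²+15x+7)+2x); the denominator ~ 4x, so the limit is 15/4.
Limit = 15/4.

Final answer: 15/4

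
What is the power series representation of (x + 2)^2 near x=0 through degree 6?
x^2 + 4·x + 4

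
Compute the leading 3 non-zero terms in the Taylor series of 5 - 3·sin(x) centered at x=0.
x^3/2 - 3·x + 5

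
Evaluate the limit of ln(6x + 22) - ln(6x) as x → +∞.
This is an ∞ − ∞ indeterminate form.
Combine the logarithms: ln(6x+22) − ln(6x) = ln((6x+22)/(6x)) = ln(1 + 22/(6x)) → ln(1) = 0.
Limit = 0.

Final answer: 0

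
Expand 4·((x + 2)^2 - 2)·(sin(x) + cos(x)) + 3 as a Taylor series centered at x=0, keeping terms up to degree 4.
-13·x^4/3 - 16·x^3/3 + 16·x^2 + 24·x + 11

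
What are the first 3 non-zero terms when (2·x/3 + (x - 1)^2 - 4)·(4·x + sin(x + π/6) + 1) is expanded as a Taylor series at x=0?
x^2·(-37/12 - 2·√(3)/3) + x·(-14 - 3·√(3)/2) - 9/2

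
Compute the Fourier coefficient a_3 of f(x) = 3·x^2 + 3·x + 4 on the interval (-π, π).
a_3 = (1/π) ∫_{-π}^{π} f(x)·cos(3x) dx.
Evaluate the integral (use parity and integration by parts as needed): a_3 = -4/3.

Final answer: -4/3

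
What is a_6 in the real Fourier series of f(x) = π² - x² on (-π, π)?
a_6 = (1/π) ∫_{-π}^{π} f(x)·cos(6x) dx.
Evaluate the integral (use parity and integration by parts as needed): a_6 = -1/9.

Final answer: -1/9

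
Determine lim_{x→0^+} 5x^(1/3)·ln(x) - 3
The product is a 0·∞ indeterminate form at x → 0⁺.
Rewrite the product as 5·ln(x) / x^(-1/3) and apply L'Hôpital, or use the standard hierarchy x^(-1/3) ≫ |ln x| as x → 0⁺.
The indeterminate product → 0, so the limit = -3.

Final answer: -3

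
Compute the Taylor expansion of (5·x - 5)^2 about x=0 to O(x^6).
25·x^2 - 50·x + 25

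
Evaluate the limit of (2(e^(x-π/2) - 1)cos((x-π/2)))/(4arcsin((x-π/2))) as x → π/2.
Both numerator and denominator → 0 as x → π/2; this is a 0/0 indeterminate form.
Expand each to leading order near x = π/2: numerator ~ 2·(x - π/2), denominator ~ 4·(x - π/2).
The limit of the ratio is 1/2.

Final answer: 1/2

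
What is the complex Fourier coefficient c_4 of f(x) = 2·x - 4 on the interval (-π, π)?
Compute the real Fourier coefficients first: a_4 = 0, b_4 = -1.
Then c_4 = (a_4 − i·b_4)/2 = i/2.

Final answer: i/2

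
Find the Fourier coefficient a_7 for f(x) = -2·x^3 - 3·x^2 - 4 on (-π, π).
a_7 = (1/π) ∫_{-π}^{π} f(x)·cos(7x) dx.
Evaluate the integral (use parity and integration by parts as needed): a_7 = 12/49.

Final answer: 12/49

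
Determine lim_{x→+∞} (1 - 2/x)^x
As x → +∞: this is the defining limit (1 - 2/x)^x → e^(-2).
Limit = e^(-2).

Final answer: e^(-2)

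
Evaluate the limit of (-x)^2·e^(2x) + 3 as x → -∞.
The product is a 0·∞ indeterminate form at x → -∞.
Rewrite the product as (-x)^2 / e^(-2x) (an ∞/∞ form) and apply L'Hôpital, or use the standard hierarchy e^(2|x|) ≫ |(-x)^2| as x → -∞.
The indeterminate product → 0, so the limit = 3.

Final answer: 3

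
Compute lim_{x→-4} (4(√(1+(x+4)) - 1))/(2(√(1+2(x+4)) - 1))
Both numerator and denominator → 0 as x → -4; this is a 0/0 indeterminate form.
Expand each to leading order near x = -4: numerator ~ 2·(x + 4), denominator ~ 2·(x + 4).
The limit of the ratio is 1.

Final answer: 1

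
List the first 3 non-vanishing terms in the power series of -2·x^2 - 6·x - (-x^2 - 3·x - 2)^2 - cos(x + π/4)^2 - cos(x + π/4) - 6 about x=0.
x^2·(-15 + √(2)/4) + x·(-17 + √(2)/2) - 21/2 - √(2)/2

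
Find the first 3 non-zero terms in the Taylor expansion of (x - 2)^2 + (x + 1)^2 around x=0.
2·x^2 - 2·x + 5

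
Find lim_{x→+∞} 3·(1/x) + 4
Evaluate the dominant behaviour as x → +∞; each term tends to a finite value or vanishes.
Limit = 4.

Final answer: 4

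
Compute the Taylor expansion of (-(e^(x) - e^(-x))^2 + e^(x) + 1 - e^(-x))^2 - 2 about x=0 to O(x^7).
472·x^6/45 - 239·x^5/30 + 44·x^4/3 - 46·x^3/3 - 4·x^2 + 4·x - 1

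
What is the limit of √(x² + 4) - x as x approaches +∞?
This is an ∞ − ∞ indeterminate form.
Multiply and divide by the conjugate √(x²+4) + x; the x² terms cancel, leaving 4/(√(x²+4)+x) → 0.
Limit = 0.

Final answer: 0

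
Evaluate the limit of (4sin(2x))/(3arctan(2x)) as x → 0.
Both numerator and denominator → 0 as x → 0; this is a 0/0 indeterminate form.
Expand each to leading order near x = 0: numerator ~ 8·x, denominator ~ 6·x.
The limit of the ratio is 4/3.

Final answer: 4/3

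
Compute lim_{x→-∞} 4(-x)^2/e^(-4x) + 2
The quotient is an ∞/∞ indeterminate form as x → -∞.
Compare growth rates of the dominant terms (exponentials ≫ polynomials ≫ logarithms), or apply L'Hôpital's rule; the quotient → 0.
Adding the constant: 0 + 2 = 2. Limit = 2.

Final answer: 2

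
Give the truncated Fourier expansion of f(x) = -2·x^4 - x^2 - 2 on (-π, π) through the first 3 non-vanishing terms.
(-92 + 16·π^2)·cos(x) + (5 - 4·π^2)·cos(2·x) - 2·π^4/5 - π^2/3 - 2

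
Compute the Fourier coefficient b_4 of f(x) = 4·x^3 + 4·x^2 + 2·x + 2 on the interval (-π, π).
b_4 = (1/π) ∫_{-π}^{π} f(x)·sin(4x) dx.
Evaluate the integral (use parity and integration by parts as needed): b_4 = -2·π^2 - 1/4.

Final answer: -2·π^2 - 1/4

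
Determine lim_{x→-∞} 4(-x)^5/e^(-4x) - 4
The quotient is an ∞/∞ indeterminate form as x → -∞.
Compare growth rates of the dominant terms (exponentials ≫ polynomials ≫ logarithms), or apply L'Hôpital's rule; the quotient → 0.
Adding the constant: 0 - 4 = -4. Limit = -4.

Final answer: -4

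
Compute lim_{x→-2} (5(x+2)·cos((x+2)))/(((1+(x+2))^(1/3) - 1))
Both numerator and denominator → 0 as x → -2; this is a 0/0 indeterminate form.
Expand each to leading order near x = -2: numerator ~ 5·(x + 2), denominator ~ (x + 2)/3.
The limit of the ratio is 15.

Final answer: 15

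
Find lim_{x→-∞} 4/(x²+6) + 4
Evaluate the dominant behaviour as x → -∞; each term tends to a finite value or vanishes.
Limit = 4.

Final answer: 4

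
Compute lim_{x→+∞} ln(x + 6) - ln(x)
This is an ∞ − ∞ indeterminate form.
Combine the logarithms: ln(x+6) − ln(x) = ln((x+6)/(x)) = ln(1 + 6/(x)) → ln(1) = 0.
Limit = 0.

Final answer: 0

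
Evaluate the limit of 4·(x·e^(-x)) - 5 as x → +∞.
Evaluate the dominant behaviour as x → +∞; each term tends to a finite value or vanishes.
Limit = -5.

Final answer: -5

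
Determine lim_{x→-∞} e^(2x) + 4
Evaluate the dominant behaviour as x → -∞; each term tends to a finite value or vanishes.
Limit = 4.

Final answer: 4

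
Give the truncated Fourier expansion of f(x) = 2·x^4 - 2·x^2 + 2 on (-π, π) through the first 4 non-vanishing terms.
(104 - 16·π^2)·cos(x) + (-8 + 4·π^2)·cos(2·x) + (56/27 - 16·π^2/9)·cos(3·x) - 2·π^2/3 + 2 + 2·π^4/5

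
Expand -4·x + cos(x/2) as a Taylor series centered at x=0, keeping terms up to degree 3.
-x^2/8 - 4·x + 1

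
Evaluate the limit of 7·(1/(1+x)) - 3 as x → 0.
Direct substitution at x = 0 gives 4.

Final answer: 4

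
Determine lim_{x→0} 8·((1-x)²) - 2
Direct substitution at x = 0 gives 6.

Final answer: 6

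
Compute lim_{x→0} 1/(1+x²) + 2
Direct substitution at x = 0 gives 3.

Final answer: 3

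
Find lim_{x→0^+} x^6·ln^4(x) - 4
The product is a 0·∞ indeterminate form at x → 0⁺.
Rewrite the product as ln^4(x) / x^(-6) and apply L'Hôpital, or use the standard hierarchy x^(-6) ≫ |ln x|^4 as x → 0⁺.
The indeterminate product → 0, so the limit = -4.

Final answer: -4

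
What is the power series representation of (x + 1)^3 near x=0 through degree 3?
x^3 + 3·x^2 + 3·x + 1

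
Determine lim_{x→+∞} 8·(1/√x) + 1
Evaluate the dominant behaviour as x → +∞; each term tends to a finite value or vanishes.
Limit = 1.

Final answer: 1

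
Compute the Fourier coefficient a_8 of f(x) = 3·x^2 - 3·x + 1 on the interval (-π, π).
a_8 = (1/π) ∫_{-π}^{π} f(x)·cos(8x) dx.
Evaluate the integral (use parity and integration by parts as needed): a_8 = 3/16.

Final answer: 3/16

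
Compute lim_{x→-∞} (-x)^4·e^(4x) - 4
The product is a 0·∞ indeterminate form at x → -∞.
Rewrite the product as (-x)^4 / e^(-4x) (an ∞/∞ form) and apply L'Hôpital, or use the standard hierarchy e^(4|x|) ≫ |(-x)^4| as x → -∞.
The indeterminate product → 0, so the limit = -4.

Final answer: -4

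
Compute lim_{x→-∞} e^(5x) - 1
Evaluate the dominant behaviour as x → -∞; each term tends to a finite value or vanishes.
Limit = -1.

Final answer: -1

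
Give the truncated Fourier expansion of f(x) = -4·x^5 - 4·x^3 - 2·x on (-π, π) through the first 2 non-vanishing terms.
(-916 - 8·π^4 + 152·π^2)·sin(x) + (-16·π^2 + 26 + 4·π^4)·sin(2·x)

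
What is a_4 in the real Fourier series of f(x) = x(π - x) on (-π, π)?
a_4 = (1/π) ∫_{-π}^{π} f(x)·cos(4x) dx.
Evaluate the integral (use parity and integration by parts as needed): a_4 = -1/4.

Final answer: -1/4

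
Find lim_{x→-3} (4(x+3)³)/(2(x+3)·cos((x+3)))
Both numerator and denominator → 0 as x → -3; this is a 0/0 indeterminate form.
Expand each to leading order near x = -3: numerator ~ 4·(x + 3)^3, denominator ~ 2·(x + 3).
The limit of the ratio is 0.

Final answer: 0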